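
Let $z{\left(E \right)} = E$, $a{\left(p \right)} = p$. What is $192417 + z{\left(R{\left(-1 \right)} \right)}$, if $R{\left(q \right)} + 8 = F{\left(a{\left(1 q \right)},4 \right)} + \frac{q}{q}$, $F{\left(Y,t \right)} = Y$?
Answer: $192409$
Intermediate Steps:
$R{\left(q \right)} = -7 + q$ ($R{\left(q \right)} = -8 + \left(1 q + \frac{q}{q}\right) = -8 + \left(q + 1\right) = -8 + \left(1 + q\right) = -7 + q$)
$192417 + z{\left(R{\left(-1 \right)} \right)} = 192417 - 8 = 192409$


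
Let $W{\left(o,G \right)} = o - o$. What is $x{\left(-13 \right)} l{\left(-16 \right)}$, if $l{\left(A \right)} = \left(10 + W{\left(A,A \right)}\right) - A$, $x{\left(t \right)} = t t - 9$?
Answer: $4160$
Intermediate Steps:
$x{\left(t \right)} = -9 + t^{2}$ ($x{\left(t \right)} = t^{2} - 9 = -9 + t^{2}$)
$W{\left(o,G \right)} = 0$
$l{\left(A \right)} = 10 - A$ ($l{\left(A \right)} = \left(10 + 0\right) - A = 10 - A$)
$x{\left(-13 \right)} l{\left(-16 \right)} = \left(-9 + \left(-13\right)^{2}\right) \left(10 - -16\right) = \left(-9 + 169\right) \left(10 + 16\right) = 160 \cdot 26 = 4160$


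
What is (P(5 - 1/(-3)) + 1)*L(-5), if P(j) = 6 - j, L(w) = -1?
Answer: -5/3 ≈ -1.6667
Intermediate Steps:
(P(5 - 1/(-3)) + 1)*L(-5) = ((6 - (5 - 1/(-3))) + 1)*(-1) = ((6 - (5 - 1*(-⅓))) + 1)*(-1) = ((6 - (5 + ⅓)) + 1)*(-1) = ((6 - 1*16/3) + 1)*(-1) = ((6 - 16/3) + 1)*(-1) = (⅔ + 1)*(-1) = (5/3)*(-1) = -5/3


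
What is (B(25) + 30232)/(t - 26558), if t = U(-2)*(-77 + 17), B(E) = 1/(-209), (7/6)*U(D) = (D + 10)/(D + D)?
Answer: -44229409/38703874 ≈ -1.1428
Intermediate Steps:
U(D) = 3*(10 + D)/(7*D) (U(D) = 6*((D + 10)/(D + D))/7 = 6*((10 + D)/((2*D)))/7 = 6*((10 + D)*(1/(2*D)))/7 = 6*((10 + D)/(2*D))/7 = 3*(10 + D)/(7*D))
B(E) = -1/209
t = 720/7 (t = ((3/7)*(10 - 2)/(-2))*(-77 + 17) = ((3/7)*(-½)*8)*(-60) = -12/7*(-60) = 720/7 ≈ 102.86)
(B(25) + 30232)/(t - 26558) = (-1/209 + 30232)/(720/7 - 26558) = 6318487/(209*(-185186/7)) = (6318487/209)*(-7/185186) = -44229409/38703874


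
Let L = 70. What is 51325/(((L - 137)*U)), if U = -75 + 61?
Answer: 51325/938 ≈ 54.717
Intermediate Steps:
U = -14
51325/(((L - 137)*U)) = 51325/(((70 - 137)*(-14))) = 51325/((-67*(-14))) = 51325/938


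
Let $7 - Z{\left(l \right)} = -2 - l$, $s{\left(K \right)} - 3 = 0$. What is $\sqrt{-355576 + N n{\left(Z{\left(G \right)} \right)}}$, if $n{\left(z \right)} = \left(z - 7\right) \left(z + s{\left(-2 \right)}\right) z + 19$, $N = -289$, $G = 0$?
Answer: $i \sqrt{423491} \approx 650.76 i$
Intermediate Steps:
$s{\left(K \right)} = 3$ ($s{\left(K \right)} = 3 + 0 = 3$)
$Z{\left(l \right)} = 9 + l$ ($Z{\left(l \right)} = 7 - \left(-2 - l\right) = 7 + \left(2 + l\right) = 9 + l$)
$n{\left(z \right)} = 19 + z \left(-7 + z\right) \left(3 + z\right)$ ($n{\left(z \right)} = \left(z - 7\right) \left(z + 3\right) z + 19 = \left(-7 + z\right) \left(3 + z\right) z + 19 = z \left(-7 + z\right) \left(3 + z\right) + 19 = 19 + z \left(-7 + z\right) \left(3 + z\right)$)
$\sqrt{-355576 + N n{\left(Z{\left(G \right)} \right)}} = \sqrt{-355576 - 289 \left(19 + \left(9 + 0\right)^{3} - 21 \left(9 + 0\right) - 4 \left(9 + 0\right)^{2}\right)} = \sqrt{-355576 - 289 \left(19 + 9^{3} - 189 - 4 \cdot 9^{2}\right)} = \sqrt{-355576 - 289 \left(19 + 729 - 189 - 324\right)} = \sqrt{-355576 - 67915} = \sqrt{-423491} = i \sqrt{423491}$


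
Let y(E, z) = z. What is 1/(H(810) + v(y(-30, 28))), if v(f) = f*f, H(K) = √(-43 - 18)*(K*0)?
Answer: 1/784 ≈ 0.0012755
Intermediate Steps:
H(K) = 0 (H(K) = √(-61)*0 = (I*√61)*0 = 0)
v(f) = f²
1/(H(810) + v(y(-30, 28))) = 1/(0 + 28²) = 1/(0 + 784) = 1/784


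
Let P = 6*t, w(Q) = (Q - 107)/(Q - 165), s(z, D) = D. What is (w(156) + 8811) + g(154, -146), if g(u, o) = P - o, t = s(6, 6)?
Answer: 80888/9 ≈ 8987.6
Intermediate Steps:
w(Q) = (-107 + Q)/(-165 + Q)
t = 6
P = 36 (P = 6*6 = 36)
g(u, o) = 36 - o
(w(156) + 8811) + g(154, -146) = ((-107 + 156)/(-165 + 156) + 8811) + (36 - 1*(-146)) = (49/(-9) + 8811) + (36 + 146) = (-1/9*49 + 8811) + 182 = (-49/9 + 8811) + 182 = 79250/9 + 182 = 80888/9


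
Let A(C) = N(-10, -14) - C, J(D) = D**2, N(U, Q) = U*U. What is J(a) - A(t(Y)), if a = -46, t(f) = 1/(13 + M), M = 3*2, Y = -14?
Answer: 38305/19 ≈ 2016.1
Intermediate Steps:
M = 6
t(f) = 1/19 (t(f) = 1/(13 + 6) = 1/19)
N(U, Q) = U**2
A(C) = 100 - C (A(C) = (-10)**2 - C = 100 - C)
J(a) - A(t(Y)) = (-46)**2 - (100 - 1*1/19) = 2116 - (100 - 1/19) = 2116 - 1*1899/19 = 2116 - 1899/19 = 38305/19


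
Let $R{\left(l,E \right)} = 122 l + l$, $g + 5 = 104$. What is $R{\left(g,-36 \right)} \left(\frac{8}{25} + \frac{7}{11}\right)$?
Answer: $\frac{291141}{25} \approx 11646.0$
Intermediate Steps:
$g = 99$ ($g = -5 + 104 = 99$)
$R{\left(l,E \right)} = 123 l$
$R{\left(g,-36 \right)} \left(\frac{8}{25} + \frac{7}{11}\right) = 123 \cdot 99 \left(\frac{8}{25} + \frac{7}{11}\right) = 12177 \left(8 \cdot \frac{1}{25} + 7 \cdot \frac{1}{11}\right) = 12177 \left(\frac{8}{25} + \frac{7}{11}\right) = 12177 \cdot \frac{263}{275} = \frac{291141}{25}$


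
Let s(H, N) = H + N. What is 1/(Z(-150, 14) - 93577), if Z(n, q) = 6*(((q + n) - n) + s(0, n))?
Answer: -1/94393 ≈ -1.0594e-5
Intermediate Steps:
Z(n, q) = 6*n + 6*q (Z(n, q) = 6*(((q + n) - n) + (0 + n)) = 6*(((n + q) - n) + n) = 6*(q + n) = 6*(n + q) = 6*n + 6*q)
1/(Z(-150, 14) - 93577) = 1/((6*(-150) + 6*14) - 93577) = 1/((-900 + 84) - 93577) = 1/(-816 - 93577) = 1/(-94393) = -1/94393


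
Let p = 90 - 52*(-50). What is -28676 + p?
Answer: -25986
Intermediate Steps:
p = 2690 (p = 90 + 2600 = 2690)
-28676 + p = -28676 + 2690 = -25986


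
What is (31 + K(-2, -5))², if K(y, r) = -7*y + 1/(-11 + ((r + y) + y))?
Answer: 808201/400 ≈ 2020.5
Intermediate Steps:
K(y, r) = 1/(-11 + r + 2*y) - 7*y (K(y, r) = -7*y + 1/(-11 + (r + 2*y)) = -7*y + 1/(-11 + r + 2*y) = 1/(-11 + r + 2*y) - 7*y)
(31 + K(-2, -5))² = (31 + (1 - 14*(-2)² + 77*(-2) - 7*(-5)*(-2))/(-11 - 5 + 2*(-2)))² = (31 + (1 - 14*4 - 154 - 70)/(-11 - 5 - 4))² = (31 + (1 - 56 - 154 - 70)/(-20))² = (31 - 1/20*(-279))² = (31 + 279/20)² = (899/20)² = 808201/400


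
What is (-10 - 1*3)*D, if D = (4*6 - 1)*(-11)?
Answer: 3289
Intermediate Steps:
D = -253 (D = (24 - 1)*(-11) = 23*(-11) = -253)
(-10 - 1*3)*D = (-10 - 1*3)*(-253) = (-10 - 3)*(-253) = -13*(-253) = 3289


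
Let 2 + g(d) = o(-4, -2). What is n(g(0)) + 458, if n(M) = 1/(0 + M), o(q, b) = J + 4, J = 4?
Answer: 2749/6 ≈ 458.17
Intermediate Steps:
o(q, b) = 8 (o(q, b) = 4 + 4 = 8)
g(d) = 6 (g(d) = -2 + 8 = 6)
n(M) = 1/M
n(g(0)) + 458 = 1/6 + 458 = ⅙ + 458 = 2749/6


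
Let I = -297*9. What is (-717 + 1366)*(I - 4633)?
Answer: -4741594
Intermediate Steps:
I = -2673
(-717 + 1366)*(I - 4633) = (-717 + 1366)*(-2673 - 4633) = 649*(-7306) = -4741594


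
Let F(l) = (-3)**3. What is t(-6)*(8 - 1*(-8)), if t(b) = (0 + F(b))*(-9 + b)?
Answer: 6480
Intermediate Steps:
F(l) = -27
t(b) = 243 - 27*b (t(b) = (0 - 27)*(-9 + b) = -27*(-9 + b) = 243 - 27*b)
t(-6)*(8 - 1*(-8)) = (243 - 27*(-6))*(8 - 1*(-8)) = (243 + 162)*(8 + 8) = 405*16 = 6480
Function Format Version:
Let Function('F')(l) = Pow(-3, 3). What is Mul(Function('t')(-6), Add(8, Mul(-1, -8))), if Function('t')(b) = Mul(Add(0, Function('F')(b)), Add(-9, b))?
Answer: 6480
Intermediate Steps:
Function('F')(l) = -27
Function('t')(b) = Add(243, Mul(-27, b)) (Function('t')(b) = Mul(Add(0, -27), Add(-9, b)) = Mul(-27, Add(-9, b)) = Add(243, Mul(-27, b)))
Mul(Function('t')(-6), Add(8, Mul(-1, -8))) = Mul(Add(243, Mul(-27, -6)), Add(8, Mul(-1, -8))) = Mul(Add(243, 162), Add(8, 8)) = Mul(405, 16) = 6480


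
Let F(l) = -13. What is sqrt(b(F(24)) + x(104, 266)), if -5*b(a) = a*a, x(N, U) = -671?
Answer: 2*I*sqrt(4405)/5 ≈ 26.548*I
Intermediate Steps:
b(a) = -a**2/5 (b(a) = -a*a/5 = -a**2/5)
sqrt(b(F(24)) + x(104, 266)) = sqrt(-1/5*(-13)**2 - 671) = sqrt(-1/5*169 - 671) = sqrt(-169/5 - 671) = sqrt(-3524/5) = 2*I*sqrt(4405)/5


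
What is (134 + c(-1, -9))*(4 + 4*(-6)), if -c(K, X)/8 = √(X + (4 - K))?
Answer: -2680 + 320*I ≈ -2680.0 + 320.0*I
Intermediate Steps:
c(K, X) = -8*√(4 + X - K) (c(K, X) = -8*√(X + (4 - K)) = -8*√(4 + X - K))
(134 + c(-1, -9))*(4 + 4*(-6)) = (134 - 8*√(4 - 9 - 1*(-1)))*(4 + 4*(-6)) = (134 - 8*√(4 - 9 + 1))*(4 - 24) = (134 - 16*I)*(-20) = -2680 + 320*I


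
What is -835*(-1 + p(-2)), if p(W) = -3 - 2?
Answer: 5010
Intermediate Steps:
p(W) = -5
-835*(-1 + p(-2)) = -835*(-1 - 5) = -835*(-6) = 5010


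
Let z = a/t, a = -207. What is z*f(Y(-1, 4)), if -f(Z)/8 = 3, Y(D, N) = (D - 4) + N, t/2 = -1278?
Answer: -138/71 ≈ -1.9437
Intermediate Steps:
t = -2556 (t = 2*(-1278) = -2556)
Y(D, N) = -4 + D + N (Y(D, N) = (-4 + D) + N = -4 + D + N)
z = 23/284 (z = -207/(-2556) = -207*(-1/2556) = 23/284 ≈ 0.080986)
f(Z) = -24 (f(Z) = -8*3 = -24)
z*f(Y(-1, 4)) = (23/284)*(-24) = -138/71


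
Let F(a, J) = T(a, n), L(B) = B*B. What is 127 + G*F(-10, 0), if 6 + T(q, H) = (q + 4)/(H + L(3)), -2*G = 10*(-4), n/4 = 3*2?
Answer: 37/11 ≈ 3.3636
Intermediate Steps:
n = 24 (n = 4*(3*2) = 4*6 = 24)
L(B) = B²
G = 20 (G = -5*(-4) = -½*(-40) = 20)
T(q, H) = -6 + (4 + q)/(9 + H) (T(q, H) = -6 + (q + 4)/(H + 3²) = -6 + (4 + q)/(H + 9) = -6 + (4 + q)/(9 + H))
F(a, J) = -194/33 + a/33 (F(a, J) = (-50 + a - 6*24)/(9 + 24) = (-50 + a - 144)/33 = (-194 + a)/33 = -194/33 + a/33)
127 + G*F(-10, 0) = 127 + 20*(-194/33 + (1/33)*(-10)) = 127 + 20*(-194/33 - 10/33) = 127 + 20*(-68/11) = 127 - 1360/11 = 37/11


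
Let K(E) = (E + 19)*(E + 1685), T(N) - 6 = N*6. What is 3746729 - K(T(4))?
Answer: 3662694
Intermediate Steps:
T(N) = 6 + 6*N (T(N) = 6 + N*6 = 6 + 6*N)
K(E) = (19 + E)*(1685 + E)
3746729 - K(T(4)) = 3746729 - (32015 + (6 + 6*4)² + 1704*(6 + 6*4)) = 3746729 - (32015 + (6 + 24)² + 1704*(6 + 24)) = 3746729 - (32015 + 30² + 1704*30) = 3746729 - (32015 + 900 + 51120) = 3746729 - 1*84035 = 3746729 - 84035 = 3662694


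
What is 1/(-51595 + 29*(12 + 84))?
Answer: -1/48811 ≈ -2.0487e-5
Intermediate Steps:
1/(-51595 + 29*(12 + 84)) = 1/(-51595 + 29*96) = 1/(-51595 + 2784) = 1/(-48811) = -1/48811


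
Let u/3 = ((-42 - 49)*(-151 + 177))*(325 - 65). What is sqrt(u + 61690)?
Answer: I*sqrt(1783790) ≈ 1335.6*I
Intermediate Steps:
u = -1845480 (u = 3*(((-42 - 49)*(-151 + 177))*(325 - 65)) = 3*(-91*26*260) = 3*(-2366*260) = 3*(-615160) = -1845480)
sqrt(u + 61690) = sqrt(-1845480 + 61690) = sqrt(-1783790) = I*sqrt(1783790)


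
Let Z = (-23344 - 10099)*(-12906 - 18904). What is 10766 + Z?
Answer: 1063832596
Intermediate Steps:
Z = 1063821830 (Z = -33443*(-31810) = 1063821830)
10766 + Z = 10766 + 1063821830 = 1063832596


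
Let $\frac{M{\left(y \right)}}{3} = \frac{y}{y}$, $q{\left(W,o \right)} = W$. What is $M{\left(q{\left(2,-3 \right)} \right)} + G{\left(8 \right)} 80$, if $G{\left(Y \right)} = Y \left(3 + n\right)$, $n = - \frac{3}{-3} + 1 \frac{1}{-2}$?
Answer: $2243$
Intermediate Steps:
$n = \frac{1}{2}$ ($n = \left(-3\right) \left(- \frac{1}{3}\right) + 1 \left(- \frac{1}{2}\right) = 1 - \frac{1}{2} = \frac{1}{2} \approx 0.5$)
$M{\left(y \right)} = 3$ ($M{\left(y \right)} = 3 \frac{y}{y} = 3 \cdot 1 = 3$)
$G{\left(Y \right)} = \frac{7 Y}{2}$ ($G{\left(Y \right)} = Y \left(3 + \frac{1}{2}\right) = Y \frac{7}{2} = \frac{7 Y}{2}$)
$M{\left(q{\left(2,-3 \right)} \right)} + G{\left(8 \right)} 80 = 3 + \frac{7}{2} \cdot 8 \cdot 80 = 3 + 28 \cdot 80 = 3 + 2240 = 2243$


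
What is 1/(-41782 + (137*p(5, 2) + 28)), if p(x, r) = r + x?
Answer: -1/40795 ≈ -2.4513e-5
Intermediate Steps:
1/(-41782 + (137*p(5, 2) + 28)) = 1/(-41782 + (137*(2 + 5) + 28)) = 1/(-41782 + (137*7 + 28)) = 1/(-41782 + (959 + 28)) = 1/(-41782 + 987) = 1/(-40795) = -1/40795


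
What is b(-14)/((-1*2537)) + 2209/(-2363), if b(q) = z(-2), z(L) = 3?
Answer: -5611322/5994931 ≈ -0.93601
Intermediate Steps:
b(q) = 3
b(-14)/((-1*2537)) + 2209/(-2363) = 3/((-1*2537)) + 2209/(-2363) = 3/(-2537) + 2209*(-1/2363) = 3*(-1/2537) - 2209/2363 = -3/2537 - 2209/2363 = -5611322/5994931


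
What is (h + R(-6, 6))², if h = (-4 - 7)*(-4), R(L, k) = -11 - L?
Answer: 1521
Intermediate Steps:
h = 44 (h = -11*(-4) = 44)
(h + R(-6, 6))² = (44 + (-11 - 1*(-6)))² = (44 + (-11 + 6))² = (44 - 5)² = 39² = 1521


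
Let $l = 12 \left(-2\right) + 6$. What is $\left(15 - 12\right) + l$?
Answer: $-15$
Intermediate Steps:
$l = -18$ ($l = -24 + 6 = -18$)
$\left(15 - 12\right) + l = \left(15 - 12\right) - 18 = 3 - 18 = -15$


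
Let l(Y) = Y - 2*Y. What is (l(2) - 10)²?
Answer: 144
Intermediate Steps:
l(Y) = -Y
(l(2) - 10)² = (-1*2 - 10)² = (-2 - 10)² = (-12)² = 144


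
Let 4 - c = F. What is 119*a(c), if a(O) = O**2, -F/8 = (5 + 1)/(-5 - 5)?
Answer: 1904/25 ≈ 76.160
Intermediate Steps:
F = 24/5 (F = -8*(5 + 1)/(-5 - 5) = -48/(-10) = -48*(-1)/10 = -8*(-3/5) = 24/5 ≈ 4.8000)
c = -4/5 (c = 4 - 1*24/5 = 4 - 24/5 = -4/5 ≈ -0.80000)
119*a(c) = 119*(-4/5)**2 = 119*(16/25) = 1904/25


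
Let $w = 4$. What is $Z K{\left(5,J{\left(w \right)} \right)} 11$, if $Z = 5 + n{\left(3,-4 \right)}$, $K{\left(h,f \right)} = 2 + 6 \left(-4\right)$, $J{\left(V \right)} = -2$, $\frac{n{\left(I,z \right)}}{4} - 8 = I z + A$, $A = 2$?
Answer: $726$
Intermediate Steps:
$n{\left(I,z \right)} = 40 + 4 I z$ ($n{\left(I,z \right)} = 32 + 4 \left(I z + 2\right) = 32 + 4 \left(2 + I z\right) = 32 + \left(8 + 4 I z\right) = 40 + 4 I z$)
$K{\left(h,f \right)} = -22$ ($K{\left(h,f \right)} = 2 - 24 = -22$)
$Z = -3$ ($Z = 5 + \left(40 + 4 \cdot 3 \left(-4\right)\right) = 5 + \left(40 - 48\right) = 5 - 8 = -3$)
$Z K{\left(5,J{\left(w \right)} \right)} 11 = \left(-3\right) \left(-22\right) 11 = 66 \cdot 11 = 726$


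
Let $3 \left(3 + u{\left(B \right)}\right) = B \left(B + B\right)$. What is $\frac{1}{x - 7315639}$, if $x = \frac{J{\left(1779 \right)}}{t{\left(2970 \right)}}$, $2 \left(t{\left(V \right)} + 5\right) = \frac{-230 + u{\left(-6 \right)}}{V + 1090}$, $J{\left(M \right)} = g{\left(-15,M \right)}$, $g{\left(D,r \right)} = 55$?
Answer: $- \frac{40809}{298544358551} \approx -1.3669 \cdot 10^{-7}$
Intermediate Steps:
$J{\left(M \right)} = 55$
$u{\left(B \right)} = -3 + \frac{2 B^{2}}{3}$ ($u{\left(B \right)} = -3 + \frac{B \left(B + B\right)}{3} = -3 + \frac{B 2 B}{3} = -3 + \frac{2 B^{2}}{3}$)
$t{\left(V \right)} = -5 - \frac{209}{2 \left(1090 + V\right)}$ ($t{\left(V \right)} = -5 + \frac{\left(-230 - \left(3 - \frac{2 \left(-6\right)^{2}}{3}\right)\right) \frac{1}{V + 1090}}{2} = -5 + \frac{\left(-230 + \left(-3 + \frac{2}{3} \cdot 36\right)\right) \frac{1}{1090 + V}}{2} = -5 + \frac{\left(-230 + \left(-3 + 24\right)\right) \frac{1}{1090 + V}}{2} = -5 + \frac{\left(-230 + 21\right) \frac{1}{1090 + V}}{2} = -5 + \frac{\left(-209\right) \frac{1}{1090 + V}}{2} = -5 - \frac{209}{2 \left(1090 + V\right)}$)
$x = - \frac{446600}{40809}$ ($x = \frac{55}{\frac{1}{2} \frac{1}{1090 + 2970} \left(-11109 - 29700\right)} = \frac{55}{\frac{1}{2} \cdot \frac{1}{4060} \left(-11109 - 29700\right)} = \frac{55}{\frac{1}{2} \cdot \frac{1}{4060} \left(-40809\right)} = \frac{55}{- \frac{40809}{8120}} = 55 \left(- \frac{8120}{40809}\right) = - \frac{446600}{40809} \approx -10.944$)
$\frac{1}{x - 7315639} = \frac{1}{- \frac{446600}{40809} - 7315639} = \frac{1}{- \frac{298544358551}{40809}} = - \frac{40809}{298544358551}$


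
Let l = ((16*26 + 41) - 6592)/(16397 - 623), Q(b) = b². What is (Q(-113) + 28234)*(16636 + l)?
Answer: 3586534173129/5258 ≈ 6.8211e+8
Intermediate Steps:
l = -2045/5258 (l = ((416 + 41) - 6592)/15774 = (457 - 6592)*(1/15774) = -6135*1/15774 = -2045/5258 ≈ -0.38893)
(Q(-113) + 28234)*(16636 + l) = ((-113)² + 28234)*(16636 - 2045/5258) = (12769 + 28234)*(87470043/5258) = 41003*(87470043/5258) = 3586534173129/5258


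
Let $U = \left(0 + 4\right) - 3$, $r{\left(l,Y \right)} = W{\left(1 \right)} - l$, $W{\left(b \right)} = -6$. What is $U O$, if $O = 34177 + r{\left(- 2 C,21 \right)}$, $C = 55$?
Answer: $34281$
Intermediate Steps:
$r{\left(l,Y \right)} = -6 - l$
$U = 1$ ($U = 4 - 3 = 1$)
$O = 34281$ ($O = 34177 - \left(6 - 110\right) = 34177 - -104 = 34177 + \left(-6 + 110\right) = 34177 + 104 = 34281$)
$U O = 1 \cdot 34281 = 34281$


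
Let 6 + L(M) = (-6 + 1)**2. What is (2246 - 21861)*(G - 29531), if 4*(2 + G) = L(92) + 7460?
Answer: 2170458595/4 ≈ 5.4261e+8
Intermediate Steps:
L(M) = 19 (L(M) = -6 + (-6 + 1)**2 = -6 + (-5)**2 = -6 + 25 = 19)
G = 7471/4 (G = -2 + (19 + 7460)/4 = -2 + (1/4)*7479 = -2 + 7479/4 = 7471/4 ≈ 1867.8)
(2246 - 21861)*(G - 29531) = (2246 - 21861)*(7471/4 - 29531) = -19615*(-110653/4) = 2170458595/4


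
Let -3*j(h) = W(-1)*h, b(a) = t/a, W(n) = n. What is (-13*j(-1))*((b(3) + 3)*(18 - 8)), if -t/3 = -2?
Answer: 650/3 ≈ 216.67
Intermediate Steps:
t = 6 (t = -3*(-2) = 6)
b(a) = 6/a
j(h) = h/3 (j(h) = -(-1)*h/3 = h/3)
(-13*j(-1))*((b(3) + 3)*(18 - 8)) = (-13*(-1)/3)*((6/3 + 3)*(18 - 8)) = (-13*(-1/3))*((6*(1/3) + 3)*10) = 13*((2 + 3)*10)/3 = 13*(5*10)/3 = (13/3)*50 = 650/3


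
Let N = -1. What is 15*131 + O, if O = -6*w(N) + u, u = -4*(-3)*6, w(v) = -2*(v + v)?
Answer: 2013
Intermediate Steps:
w(v) = -4*v
u = 72 (u = 12*6 = 72)
O = 48 (O = -(-24)*(-1) + 72 = -6*4 + 72 = -24 + 72 = 48)
15*131 + O = 15*131 + 48 = 1965 + 48 = 2013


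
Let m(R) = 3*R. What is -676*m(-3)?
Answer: 6084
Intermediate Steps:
-676*m(-3) = -2028*(-3) = -676*(-9) = 6084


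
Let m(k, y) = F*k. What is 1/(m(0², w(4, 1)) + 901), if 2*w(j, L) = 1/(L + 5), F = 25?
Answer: 1/901 ≈ 0.0011099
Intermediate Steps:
w(j, L) = 1/(2*(5 + L)) (w(j, L) = 1/(2*(L + 5)) = 1/(2*(5 + L)))
m(k, y) = 25*k
1/(m(0², w(4, 1)) + 901) = 1/(25*0² + 901) = 1/(25*0 + 901) = 1/(0 + 901) = 1/901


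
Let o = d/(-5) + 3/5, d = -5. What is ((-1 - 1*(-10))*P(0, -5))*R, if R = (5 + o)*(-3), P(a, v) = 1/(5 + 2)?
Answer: -891/35 ≈ -25.457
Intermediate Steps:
P(a, v) = ⅐ (P(a, v) = 1/7 = ⅐)
o = 8/5 (o = -5/(-5) + 3/5 = -5*(-⅕) + 3*(⅕) = 1 + ⅗ = 8/5 ≈ 1.6000)
R = -99/5 (R = (5 + 8/5)*(-3) = (33/5)*(-3) = -99/5 ≈ -19.800)
((-1 - 1*(-10))*P(0, -5))*R = ((-1 - 1*(-10))*(⅐))*(-99/5) = ((-1 + 10)*(⅐))*(-99/5) = (9*(⅐))*(-99/5) = (9/7)*(-99/5) = -891/35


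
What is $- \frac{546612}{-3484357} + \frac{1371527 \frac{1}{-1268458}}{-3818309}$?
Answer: $\frac{2647445988270398603}{16876011338927963354} \approx 0.15688$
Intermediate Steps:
$- \frac{546612}{-3484357} + \frac{1371527 \frac{1}{-1268458}}{-3818309} = \left(-546612\right) \left(- \frac{1}{3484357}\right) + 1371527 \left(- \frac{1}{1268458}\right) \left(- \frac{1}{3818309}\right) = \frac{546612}{3484357} - - \frac{1371527}{4843364597522} = \frac{546612}{3484357} + \frac{1371527}{4843364597522} = \frac{2647445988270398603}{16876011338927963354}$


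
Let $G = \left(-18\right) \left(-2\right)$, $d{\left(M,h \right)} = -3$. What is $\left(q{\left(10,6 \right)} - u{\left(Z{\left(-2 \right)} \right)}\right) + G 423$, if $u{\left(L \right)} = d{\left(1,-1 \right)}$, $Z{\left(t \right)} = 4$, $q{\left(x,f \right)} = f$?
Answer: $15237$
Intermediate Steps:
$G = 36$
$u{\left(L \right)} = -3$
$\left(q{\left(10,6 \right)} - u{\left(Z{\left(-2 \right)} \right)}\right) + G 423 = \left(6 - -3\right) + 36 \cdot 423 = \left(6 + 3\right) + 15228 = 9 + 15228 = 15237$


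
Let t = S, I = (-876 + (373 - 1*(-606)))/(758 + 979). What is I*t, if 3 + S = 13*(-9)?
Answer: -4120/579 ≈ -7.1157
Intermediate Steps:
S = -120 (S = -3 + 13*(-9) = -3 - 117 = -120)
I = 103/1737 (I = (-876 + (373 + 606))/1737 = (-876 + 979)*(1/1737) = 103*(1/1737) = 103/1737 ≈ 0.059298)
t = -120
I*t = (103/1737)*(-120) = -4120/579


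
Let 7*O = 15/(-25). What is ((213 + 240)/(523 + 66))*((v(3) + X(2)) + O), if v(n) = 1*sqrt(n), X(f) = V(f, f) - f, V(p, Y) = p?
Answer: -1359/20615 + 453*sqrt(3)/589 ≈ 1.2662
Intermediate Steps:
X(f) = 0 (X(f) = f - f = 0)
v(n) = sqrt(n)
O = -3/35 (O = (15/(-25))/7 = (15*(-1/25))/7 = (1/7)*(-3/5) = -3/35 ≈ -0.085714)
((213 + 240)/(523 + 66))*((v(3) + X(2)) + O) = ((213 + 240)/(523 + 66))*((sqrt(3) + 0) - 3/35) = (453/589)*(sqrt(3) - 3/35) = (453*(1/589))*(-3/35 + sqrt(3)) = 453*(-3/35 + sqrt(3))/589 = -1359/20615 + 453*sqrt(3)/589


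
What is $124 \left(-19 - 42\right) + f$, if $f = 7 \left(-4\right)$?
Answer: $-7592$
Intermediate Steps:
$f = -28$
$124 \left(-19 - 42\right) + f = 124 \left(-19 - 42\right) - 28 = 124 \left(-61\right) - 28 = -7564 - 28 = -7592$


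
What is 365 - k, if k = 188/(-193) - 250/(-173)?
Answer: 12171259/33389 ≈ 364.53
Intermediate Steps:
k = 15726/33389 (k = 188*(-1/193) - 250*(-1/173) = -188/193 + 250/173 = 15726/33389 ≈ 0.47099)
365 - k = 365 - 1*15726/33389 = 365 - 15726/33389 = 12171259/33389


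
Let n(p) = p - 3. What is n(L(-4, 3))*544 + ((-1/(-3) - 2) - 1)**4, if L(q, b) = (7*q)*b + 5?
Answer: -3609152/81 ≈ -44557.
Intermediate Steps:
L(q, b) = 5 + 7*b*q (L(q, b) = 7*b*q + 5 = 5 + 7*b*q)
n(p) = -3 + p
n(L(-4, 3))*544 + ((-1/(-3) - 2) - 1)**4 = (-3 + (5 + 7*3*(-4)))*544 + ((-1/(-3) - 2) - 1)**4 = (-3 + (5 - 84))*544 + ((-1*(-1/3) - 2) - 1)**4 = (-3 - 79)*544 + ((1/3 - 2) - 1)**4 = -82*544 + (-5/3 - 1)**4 = -44608 + (-8/3)**4 = -44608 + 4096/81 = -3609152/81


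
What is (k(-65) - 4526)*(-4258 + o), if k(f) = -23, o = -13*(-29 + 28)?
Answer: 19310505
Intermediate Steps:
o = 13 (o = -13*(-1) = 13)
(k(-65) - 4526)*(-4258 + o) = (-23 - 4526)*(-4258 + 13) = -4549*(-4245) = 19310505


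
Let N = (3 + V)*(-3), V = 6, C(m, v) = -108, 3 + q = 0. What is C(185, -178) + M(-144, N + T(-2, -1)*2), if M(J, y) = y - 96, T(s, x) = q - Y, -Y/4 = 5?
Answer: -197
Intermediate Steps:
q = -3 (q = -3 + 0 = -3)
Y = -20 (Y = -4*5 = -20)
N = -27 (N = (3 + 6)*(-3) = 9*(-3) = -27)
T(s, x) = 17 (T(s, x) = -3 - 1*(-20) = -3 + 20 = 17)
M(J, y) = -96 + y
C(185, -178) + M(-144, N + T(-2, -1)*2) = -108 + (-96 + (-27 + 17*2)) = -108 + (-96 + (-27 + 34)) = -108 + (-96 + 7) = -108 - 89 = -197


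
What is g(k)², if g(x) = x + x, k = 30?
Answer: 3600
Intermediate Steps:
g(x) = 2*x
g(k)² = (2*30)² = 60² = 3600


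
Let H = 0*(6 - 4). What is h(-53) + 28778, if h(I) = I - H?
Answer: 28725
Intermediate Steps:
H = 0 (H = 0*2 = 0)
h(I) = I (h(I) = I - 1*0 = I + 0 = I)
h(-53) + 28778 = -53 + 28778 = 28725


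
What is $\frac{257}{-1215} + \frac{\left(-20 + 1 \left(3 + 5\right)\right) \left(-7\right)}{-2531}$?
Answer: $- \frac{752527}{3075165} \approx -0.24471$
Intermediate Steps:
$\frac{257}{-1215} + \frac{\left(-20 + 1 \left(3 + 5\right)\right) \left(-7\right)}{-2531} = 257 \left(- \frac{1}{1215}\right) + \left(-20 + 1 \cdot 8\right) \left(-7\right) \left(- \frac{1}{2531}\right) = - \frac{257}{1215} + \left(-20 + 8\right) \left(-7\right) \left(- \frac{1}{2531}\right) = - \frac{257}{1215} + \left(-12\right) \left(-7\right) \left(- \frac{1}{2531}\right) = - \frac{257}{1215} + 84 \left(- \frac{1}{2531}\right) = - \frac{257}{1215} - \frac{84}{2531} = - \frac{752527}{3075165}$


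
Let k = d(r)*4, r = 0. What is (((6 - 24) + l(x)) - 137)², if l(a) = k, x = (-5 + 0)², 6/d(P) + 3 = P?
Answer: 26569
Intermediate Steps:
d(P) = 6/(-3 + P)
x = 25 (x = (-5)² = 25)
k = -8 (k = (6/(-3 + 0))*4 = (6/(-3))*4 = (6*(-⅓))*4 = -2*4 = -8)
l(a) = -8
(((6 - 24) + l(x)) - 137)² = (((6 - 24) - 8) - 137)² = ((-18 - 8) - 137)² = (-26 - 137)² = (-163)² = 26569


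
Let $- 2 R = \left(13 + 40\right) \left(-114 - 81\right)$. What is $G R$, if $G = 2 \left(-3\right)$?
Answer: $-31005$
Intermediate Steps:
$G = -6$
$R = \frac{10335}{2}$ ($R = - \frac{\left(13 + 40\right) \left(-114 - 81\right)}{2} = - \frac{53 \left(-195\right)}{2} = \left(- \frac{1}{2}\right) \left(-10335\right) = \frac{10335}{2} \approx 5167.5$)
$G R = \left(-6\right) \frac{10335}{2} = -31005$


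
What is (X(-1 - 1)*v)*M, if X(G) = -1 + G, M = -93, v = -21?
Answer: -5859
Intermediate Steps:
(X(-1 - 1)*v)*M = ((-1 + (-1 - 1))*(-21))*(-93) = ((-1 - 2)*(-21))*(-93) = -3*(-21)*(-93) = 63*(-93) = -5859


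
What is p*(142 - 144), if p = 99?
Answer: -198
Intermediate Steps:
p*(142 - 144) = 99*(142 - 144) = 99*(-2) = -198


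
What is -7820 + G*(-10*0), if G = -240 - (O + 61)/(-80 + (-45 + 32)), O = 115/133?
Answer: -7820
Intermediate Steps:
O = 115/133 (O = 115*(1/133) = 115/133 ≈ 0.86466)
G = -2960332/12369 (G = -240 - (115/133 + 61)/(-80 + (-45 + 32)) = -240 - 8228/(133*(-80 - 13)) = -240 - 8228/(133*(-93)) = -240 - 8228*(-1)/(133*93) = -240 - 1*(-8228/12369) = -240 + 8228/12369 = -2960332/12369 ≈ -239.33)
-7820 + G*(-10*0) = -7820 - (-29603320)*0/12369 = -7820 - 2960332/12369*0 = -7820 + 0 = -7820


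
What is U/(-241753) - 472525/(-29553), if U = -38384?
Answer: 115368698677/7144526409 ≈ 16.148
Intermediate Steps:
U/(-241753) - 472525/(-29553) = -38384/(-241753) - 472525/(-29553) = -38384*(-1/241753) - 472525*(-1/29553) = 38384/241753 + 472525/29553 = 115368698677/7144526409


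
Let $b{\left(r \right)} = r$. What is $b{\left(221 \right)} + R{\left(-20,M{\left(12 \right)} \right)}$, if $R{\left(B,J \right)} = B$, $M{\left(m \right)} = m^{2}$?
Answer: $201$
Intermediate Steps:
$b{\left(221 \right)} + R{\left(-20,M{\left(12 \right)} \right)} = 221 - 20 = 201$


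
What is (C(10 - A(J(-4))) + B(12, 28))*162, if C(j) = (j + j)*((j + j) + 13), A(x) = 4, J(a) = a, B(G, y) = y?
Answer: 53136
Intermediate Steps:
C(j) = 2*j*(13 + 2*j) (C(j) = (2*j)*(2*j + 13) = (2*j)*(13 + 2*j) = 2*j*(13 + 2*j))
(C(10 - A(J(-4))) + B(12, 28))*162 = (2*(10 - 1*4)*(13 + 2*(10 - 1*4)) + 28)*162 = (2*(10 - 4)*(13 + 2*(10 - 4)) + 28)*162 = (2*6*(13 + 2*6) + 28)*162 = (2*6*(13 + 12) + 28)*162 = (2*6*25 + 28)*162 = (300 + 28)*162 = 328*162 = 53136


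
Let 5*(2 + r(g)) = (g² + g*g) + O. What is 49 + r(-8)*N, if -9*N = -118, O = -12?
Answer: 14713/45 ≈ 326.96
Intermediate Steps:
N = 118/9 (N = -⅑*(-118) = 118/9 ≈ 13.111)
r(g) = -22/5 + 2*g²/5 (r(g) = -2 + ((g² + g*g) - 12)/5 = -2 + ((g² + g²) - 12)/5 = -2 + (2*g² - 12)/5 = -2 + (-12 + 2*g²)/5 = -2 + (-12/5 + 2*g²/5) = -22/5 + 2*g²/5)
49 + r(-8)*N = 49 + (-22/5 + (⅖)*(-8)²)*(118/9) = 49 + (-22/5 + (⅖)*64)*(118/9) = 49 + (-22/5 + 128/5)*(118/9) = 49 + (106/5)*(118/9) = 49 + 12508/45 = 14713/45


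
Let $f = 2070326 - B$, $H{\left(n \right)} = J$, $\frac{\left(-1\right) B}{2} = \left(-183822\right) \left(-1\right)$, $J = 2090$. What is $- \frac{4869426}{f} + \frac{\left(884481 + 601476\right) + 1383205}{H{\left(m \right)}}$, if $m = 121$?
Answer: $\frac{69847537808}{50953573} \approx 1370.8$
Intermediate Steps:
$B = -367644$ ($B = - 2 \left(\left(-183822\right) \left(-1\right)\right) = \left(-2\right) 183822 = -367644$)
$H{\left(n \right)} = 2090$
$f = 2437970$ ($f = 2070326 - -367644 = 2070326 + 367644 = 2437970$)
$- \frac{4869426}{f} + \frac{\left(884481 + 601476\right) + 1383205}{H{\left(m \right)}} = - \frac{4869426}{2437970} + \frac{\left(884481 + 601476\right) + 1383205}{2090} = \left(-4869426\right) \frac{1}{2437970} + \left(1485957 + 1383205\right) \frac{1}{2090} = - \frac{2434713}{1218985} + 2869162 \cdot \frac{1}{2090} = - \frac{2434713}{1218985} + \frac{1434581}{1045} = \frac{69847537808}{50953573}$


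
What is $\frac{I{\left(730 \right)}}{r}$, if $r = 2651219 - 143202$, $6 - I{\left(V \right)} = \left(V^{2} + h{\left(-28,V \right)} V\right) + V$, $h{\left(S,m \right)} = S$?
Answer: $- \frac{513184}{2508017} \approx -0.20462$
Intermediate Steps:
$I{\left(V \right)} = 6 - V^{2} + 27 V$ ($I{\left(V \right)} = 6 - \left(\left(V^{2} - 28 V\right) + V\right) = 6 - \left(V^{2} - 27 V\right) = 6 - V^{2} + 27 V$)
$r = 2508017$
$\frac{I{\left(730 \right)}}{r} = \frac{6 - 730^{2} + 27 \cdot 730}{2508017} = \left(6 - 532900 + 19710\right) \frac{1}{2508017} = \left(-513184\right) \frac{1}{2508017} = - \frac{513184}{2508017}$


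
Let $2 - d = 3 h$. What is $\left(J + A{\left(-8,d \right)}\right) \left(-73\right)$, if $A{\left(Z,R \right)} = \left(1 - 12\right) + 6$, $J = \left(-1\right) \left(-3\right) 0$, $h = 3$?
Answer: $365$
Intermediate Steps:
$d = -7$ ($d = 2 - 3 \cdot 3 = 2 - 9 = -7$)
$J = 0$ ($J = 3 \cdot 0 = 0$)
$A{\left(Z,R \right)} = -5$ ($A{\left(Z,R \right)} = \left(1 - 12\right) + 6 = -11 + 6 = -5$)
$\left(J + A{\left(-8,d \right)}\right) \left(-73\right) = \left(0 - 5\right) \left(-73\right) = \left(-5\right) \left(-73\right) = 365$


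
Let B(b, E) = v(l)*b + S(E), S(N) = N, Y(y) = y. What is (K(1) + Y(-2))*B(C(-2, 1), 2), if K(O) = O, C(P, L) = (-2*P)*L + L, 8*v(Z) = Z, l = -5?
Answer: 9/8 ≈ 1.1250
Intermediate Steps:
v(Z) = Z/8
C(P, L) = L - 2*L*P (C(P, L) = -2*L*P + L = L - 2*L*P)
B(b, E) = E - 5*b/8 (B(b, E) = ((⅛)*(-5))*b + E = -5*b/8 + E = E - 5*b/8)
(K(1) + Y(-2))*B(C(-2, 1), 2) = (1 - 2)*(2 - 5*(1 - 2*(-2))/8) = -(2 - 5*(1 + 4)/8) = -(2 - 5*5/8) = -(2 - 5/8*5) = -(2 - 25/8) = -1*(-9/8) = 9/8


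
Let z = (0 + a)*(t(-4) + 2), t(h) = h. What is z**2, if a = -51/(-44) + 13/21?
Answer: 2699449/213444 ≈ 12.647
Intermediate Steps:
a = 1643/924 (a = -51*(-1/44) + 13*(1/21) = 51/44 + 13/21 = 1643/924 ≈ 1.7781)
z = -1643/462 (z = (0 + 1643/924)*(-4 + 2) = (1643/924)*(-2) = -1643/462 ≈ -3.5563)
z**2 = (-1643/462)**2 = 2699449/213444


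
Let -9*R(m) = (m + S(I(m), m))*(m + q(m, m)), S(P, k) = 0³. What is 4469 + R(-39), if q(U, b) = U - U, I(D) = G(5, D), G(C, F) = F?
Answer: 4300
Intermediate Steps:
I(D) = D
q(U, b) = 0
S(P, k) = 0
R(m) = -m²/9 (R(m) = -(m + 0)*(m + 0)/9 = -m*m/9 = -m²/9)
4469 + R(-39) = 4469 - ⅑*(-39)² = 4469 - ⅑*1521 = 4469 - 169 = 4300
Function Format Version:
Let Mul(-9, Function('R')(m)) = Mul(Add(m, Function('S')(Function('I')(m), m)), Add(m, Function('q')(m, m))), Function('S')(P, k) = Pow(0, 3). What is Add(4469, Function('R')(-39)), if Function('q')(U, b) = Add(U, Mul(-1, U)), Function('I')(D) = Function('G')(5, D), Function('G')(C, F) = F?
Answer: 4300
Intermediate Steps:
Function('I')(D) = D
Function('q')(U, b) = 0
Function('S')(P, k) = 0
Function('R')(m) = Mul(Rational(-1, 9), Pow(m, 2)) (Function('R')(m) = Mul(Rational(-1, 9), Mul(Add(m, 0), Add(m, 0))) = Mul(Rational(-1, 9), Mul(m, m)) = Mul(Rational(-1, 9), Pow(m, 2)))
Add(4469, Function('R')(-39)) = Add(4469, Mul(Rational(-1, 9), Pow(-39, 2))) = Add(4469, Mul(Rational(-1, 9), 1521)) = Add(4469, -169) = 4300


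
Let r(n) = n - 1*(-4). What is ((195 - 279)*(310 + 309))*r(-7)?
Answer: 155988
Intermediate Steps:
r(n) = 4 + n (r(n) = n + 4 = 4 + n)
((195 - 279)*(310 + 309))*r(-7) = ((195 - 279)*(310 + 309))*(4 - 7) = -84*619*(-3) = -51996*(-3) = 155988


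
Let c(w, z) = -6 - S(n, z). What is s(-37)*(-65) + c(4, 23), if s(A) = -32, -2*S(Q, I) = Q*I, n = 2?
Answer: 2097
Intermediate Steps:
S(Q, I) = -I*Q/2 (S(Q, I) = -Q*I/2 = -I*Q/2)
c(w, z) = -6 + z (c(w, z) = -6 - (-1)*z*2/2 = -6 - (-1)*z = -6 + z)
s(-37)*(-65) + c(4, 23) = -32*(-65) + (-6 + 23) = 2080 + 17 = 2097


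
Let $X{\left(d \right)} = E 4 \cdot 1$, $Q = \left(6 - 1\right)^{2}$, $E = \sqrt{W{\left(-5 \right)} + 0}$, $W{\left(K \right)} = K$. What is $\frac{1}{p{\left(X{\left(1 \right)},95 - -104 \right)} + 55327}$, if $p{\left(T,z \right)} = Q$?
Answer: $\frac{1}{55352} \approx 1.8066 \cdot 10^{-5}$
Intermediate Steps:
$E = i \sqrt{5}$ ($E = \sqrt{-5 + 0} = \sqrt{-5} = i \sqrt{5} \approx 2.2361 i$)
$Q = 25$ ($Q = 5^{2} = 25$)
$X{\left(d \right)} = 4 i \sqrt{5}$ ($X{\left(d \right)} = i \sqrt{5} \cdot 4 \cdot 1 = 4 i \sqrt{5} \cdot 1 = 4 i \sqrt{5}$)
$p{\left(T,z \right)} = 25$
$\frac{1}{p{\left(X{\left(1 \right)},95 - -104 \right)} + 55327} = \frac{1}{25 + 55327} = \frac{1}{55352}$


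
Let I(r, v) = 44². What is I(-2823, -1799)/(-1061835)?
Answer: -1936/1061835 ≈ -0.0018233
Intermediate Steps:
I(r, v) = 1936
I(-2823, -1799)/(-1061835) = 1936/(-1061835) = 1936*(-1/1061835) = -1936/1061835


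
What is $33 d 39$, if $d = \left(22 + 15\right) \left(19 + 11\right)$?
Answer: $1428570$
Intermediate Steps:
$d = 1110$ ($d = 37 \cdot 30 = 1110$)
$33 d 39 = 33 \cdot 1110 \cdot 39 = 36630 \cdot 39 = 1428570$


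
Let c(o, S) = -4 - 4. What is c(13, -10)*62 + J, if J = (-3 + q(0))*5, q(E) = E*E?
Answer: -511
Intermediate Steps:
c(o, S) = -8
q(E) = E²
J = -15 (J = (-3 + 0²)*5 = (-3 + 0)*5 = -3*5 = -15)
c(13, -10)*62 + J = -8*62 - 15 = -496 - 15 = -511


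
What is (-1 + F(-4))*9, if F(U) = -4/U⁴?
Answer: -585/64 ≈ -9.1406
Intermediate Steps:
F(U) = -4/U⁴
(-1 + F(-4))*9 = (-1 - 4/(-4)⁴)*9 = (-1 - 4*1/256)*9 = (-1 - 1/64)*9 = -65/64*9 = -585/64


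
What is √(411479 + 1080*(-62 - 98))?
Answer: 7*√4871 ≈ 488.55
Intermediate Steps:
√(411479 + 1080*(-62 - 98)) = √(411479 + 1080*(-160)) = √(411479 - 172800) = √238679 = 7*√4871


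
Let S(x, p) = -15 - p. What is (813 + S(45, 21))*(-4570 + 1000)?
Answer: -2773890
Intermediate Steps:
(813 + S(45, 21))*(-4570 + 1000) = (813 + (-15 - 1*21))*(-4570 + 1000) = (813 + (-15 - 21))*(-3570) = (813 - 36)*(-3570) = 777*(-3570) = -2773890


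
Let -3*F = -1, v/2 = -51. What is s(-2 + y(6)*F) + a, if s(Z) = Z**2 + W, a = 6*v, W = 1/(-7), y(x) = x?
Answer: -4285/7 ≈ -612.14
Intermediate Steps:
W = -1/7 ≈ -0.14286
v = -102 (v = 2*(-51) = -102)
F = 1/3 (F = -1/3*(-1) = 1/3 ≈ 0.33333)
a = -612 (a = 6*(-102) = -612)
s(Z) = -1/7 + Z**2 (s(Z) = Z**2 - 1/7 = -1/7 + Z**2)
s(-2 + y(6)*F) + a = (-1/7 + (-2 + 6*(1/3))**2) - 612 = (-1/7 + (-2 + 2)**2) - 612 = (-1/7 + 0**2) - 612 = (-1/7 + 0) - 612 = -1/7 - 612 = -4285/7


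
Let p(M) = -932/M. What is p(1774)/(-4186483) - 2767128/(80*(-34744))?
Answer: 1284435405837151/1290187316672240 ≈ 0.99554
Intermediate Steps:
p(1774)/(-4186483) - 2767128/(80*(-34744)) = -932/1774/(-4186483) - 2767128/(80*(-34744)) = -932*1/1774*(-1/4186483) - 2767128/(-2779520) = -466/887*(-1/4186483) - 2767128*(-1/2779520) = 466/3713410421 + 345891/347440 = 1284435405837151/1290187316672240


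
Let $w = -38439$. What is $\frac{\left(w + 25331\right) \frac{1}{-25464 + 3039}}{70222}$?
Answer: $\frac{6554}{787364175} \approx 8.324 \cdot 10^{-6}$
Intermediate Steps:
$\frac{\left(w + 25331\right) \frac{1}{-25464 + 3039}}{70222} = \frac{\left(-38439 + 25331\right) \frac{1}{-25464 + 3039}}{70222} = - \frac{13108}{-22425} \cdot \frac{1}{70222} = \left(-13108\right) \left(- \frac{1}{22425}\right) \frac{1}{70222} = \frac{13108}{22425} \cdot \frac{1}{70222} = \frac{6554}{787364175}$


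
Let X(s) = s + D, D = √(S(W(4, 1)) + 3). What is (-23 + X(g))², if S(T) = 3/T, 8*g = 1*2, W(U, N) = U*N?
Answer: 8341/16 - 91*√15/4 ≈ 433.20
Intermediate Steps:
W(U, N) = N*U
g = ¼ (g = (1*2)/8 = (⅛)*2 = ¼ ≈ 0.25000)
D = √15/2 (D = √(3/((1*4)) + 3) = √(3/4 + 3) = √(3*(¼) + 3) = √(¾ + 3) = √(15/4) = √15/2 ≈ 1.9365)
X(s) = s + √15/2
(-23 + X(g))² = (-23 + (¼ + √15/2))² = (-91/4 + √15/2)²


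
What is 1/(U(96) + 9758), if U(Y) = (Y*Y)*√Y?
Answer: -4879/4029254206 + 9216*√6/2014627103 ≈ 9.9944e-6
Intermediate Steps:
U(Y) = Y^(5/2) (U(Y) = Y²*√Y = Y^(5/2))
1/(U(96) + 9758) = 1/(96^(5/2) + 9758) = 1/(36864*√6 + 9758) = 1/(9758 + 36864*√6)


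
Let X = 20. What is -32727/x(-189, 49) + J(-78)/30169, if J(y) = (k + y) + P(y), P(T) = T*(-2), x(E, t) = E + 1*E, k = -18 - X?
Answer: 329118661/3801294 ≈ 86.581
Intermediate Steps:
k = -38 (k = -18 - 1*20 = -18 - 20 = -38)
x(E, t) = 2*E (x(E, t) = E + E = 2*E)
P(T) = -2*T
J(y) = -38 - y (J(y) = (-38 + y) - 2*y = -38 - y)
-32727/x(-189, 49) + J(-78)/30169 = -32727/(2*(-189)) + (-38 - 1*(-78))/30169 = -32727/(-378) + (-38 + 78)*(1/30169) = -32727*(-1/378) + 40*(1/30169) = 10909/126 + 40/30169 = 329118661/3801294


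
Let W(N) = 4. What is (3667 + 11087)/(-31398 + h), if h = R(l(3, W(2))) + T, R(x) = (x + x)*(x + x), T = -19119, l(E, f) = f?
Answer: -14754/50453 ≈ -0.29243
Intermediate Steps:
R(x) = 4*x² (R(x) = (2*x)*(2*x) = 4*x²)
h = -19055 (h = 4*4² - 19119 = 4*16 - 19119 = 64 - 19119 = -19055)
(3667 + 11087)/(-31398 + h) = (3667 + 11087)/(-31398 - 19055) = 14754/(-50453) = 14754*(-1/50453) = -14754/50453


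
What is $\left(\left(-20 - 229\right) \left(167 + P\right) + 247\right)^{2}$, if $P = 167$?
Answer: $6875560561$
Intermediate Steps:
$\left(\left(-20 - 229\right) \left(167 + P\right) + 247\right)^{2} = \left(\left(-20 - 229\right) \left(167 + 167\right) + 247\right)^{2} = \left(\left(-249\right) 334 + 247\right)^{2} = \left(-83166 + 247\right)^{2} = \left(-82919\right)^{2} = 6875560561$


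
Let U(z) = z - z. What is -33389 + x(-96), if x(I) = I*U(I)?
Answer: -33389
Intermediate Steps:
U(z) = 0
x(I) = 0 (x(I) = I*0 = 0)
-33389 + x(-96) = -33389 + 0 = -33389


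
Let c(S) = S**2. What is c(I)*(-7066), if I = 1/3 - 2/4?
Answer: -3533/18 ≈ -196.28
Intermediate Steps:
I = -1/6 (I = 1*(1/3) - 2*1/4 = 1/3 - 1/2 = -1/6 ≈ -0.16667)
c(I)*(-7066) = (-1/6)**2*(-7066) = (1/36)*(-7066) = -3533/18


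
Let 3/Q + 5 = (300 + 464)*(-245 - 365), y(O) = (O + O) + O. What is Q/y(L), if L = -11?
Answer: 1/5126495 ≈ 1.9507e-7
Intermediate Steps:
y(O) = 3*O (y(O) = 2*O + O = 3*O)
Q = -3/466045 (Q = 3/(-5 + (300 + 464)*(-245 - 365)) = 3/(-5 + 764*(-610)) = 3/(-5 - 466040) = 3/(-466045) = 3*(-1/466045) = -3/466045 ≈ -6.4371e-6)
Q/y(L) = -3/(466045*(3*(-11))) = -3/466045/(-33) = -3/466045*(-1/33) = 1/5126495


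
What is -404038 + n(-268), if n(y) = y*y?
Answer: -332214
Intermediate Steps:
n(y) = y²
-404038 + n(-268) = -404038 + (-268)² = -404038 + 71824 = -332214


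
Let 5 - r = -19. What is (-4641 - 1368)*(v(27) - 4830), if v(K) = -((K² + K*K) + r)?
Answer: 37928808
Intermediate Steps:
r = 24 (r = 5 - 1*(-19) = 5 + 19 = 24)
v(K) = -24 - 2*K² (v(K) = -((K² + K*K) + 24) = -((K² + K²) + 24) = -(2*K² + 24) = -(24 + 2*K²) = -24 - 2*K²)
(-4641 - 1368)*(v(27) - 4830) = (-4641 - 1368)*((-24 - 2*27²) - 4830) = -6009*((-24 - 2*729) - 4830) = -6009*((-24 - 1458) - 4830) = -6009*(-1482 - 4830) = -6009*(-6312) = 37928808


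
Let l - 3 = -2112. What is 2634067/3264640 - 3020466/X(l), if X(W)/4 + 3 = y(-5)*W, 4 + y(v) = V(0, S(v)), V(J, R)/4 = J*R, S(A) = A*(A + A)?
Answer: -814323481183/9176903040 ≈ -88.736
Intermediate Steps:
S(A) = 2*A**2 (S(A) = A*(2*A) = 2*A**2)
l = -2109 (l = 3 - 2112 = -2109)
V(J, R) = 4*J*R (V(J, R) = 4*(J*R) = 4*J*R)
y(v) = -4 (y(v) = -4 + 4*0*(2*v**2) = -4 + 0 = -4)
X(W) = -12 - 16*W (X(W) = -12 + 4*(-4*W) = -12 - 16*W)
2634067/3264640 - 3020466/X(l) = 2634067/3264640 - 3020466/(-12 - 16*(-2109)) = 2634067*(1/3264640) - 3020466/(-12 + 33744) = 2634067/3264640 - 3020466/33732 = 2634067/3264640 - 3020466*1/33732 = 2634067/3264640 - 503411/5622 = -814323481183/9176903040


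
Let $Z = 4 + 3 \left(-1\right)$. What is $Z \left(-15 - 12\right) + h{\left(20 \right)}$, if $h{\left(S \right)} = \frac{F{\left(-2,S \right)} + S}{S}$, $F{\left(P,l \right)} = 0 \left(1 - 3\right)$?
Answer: $-26$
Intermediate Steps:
$F{\left(P,l \right)} = 0$ ($F{\left(P,l \right)} = 0 \left(-2\right) = 0$)
$h{\left(S \right)} = 1$ ($h{\left(S \right)} = \frac{0 + S}{S} = \frac{S}{S} = 1$)
$Z = 1$ ($Z = 4 - 3 = 1$)
$Z \left(-15 - 12\right) + h{\left(20 \right)} = 1 \left(-15 - 12\right) + 1 = 1 \left(-27\right) + 1 = -27 + 1 = -26$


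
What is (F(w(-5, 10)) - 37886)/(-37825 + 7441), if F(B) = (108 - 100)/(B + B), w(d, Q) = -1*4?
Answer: 12629/10128 ≈ 1.2469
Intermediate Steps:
w(d, Q) = -4
F(B) = 4/B (F(B) = 8/((2*B)) = 8*(1/(2*B)) = 4/B)
(F(w(-5, 10)) - 37886)/(-37825 + 7441) = (4/(-4) - 37886)/(-37825 + 7441) = (4*(-1/4) - 37886)/(-30384) = (-1 - 37886)*(-1/30384) = -37887*(-1/30384) = 12629/10128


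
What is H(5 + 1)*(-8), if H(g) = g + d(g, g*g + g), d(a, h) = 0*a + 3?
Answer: -72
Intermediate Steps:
d(a, h) = 3 (d(a, h) = 0 + 3 = 3)
H(g) = 3 + g (H(g) = g + 3 = 3 + g)
H(5 + 1)*(-8) = (3 + (5 + 1))*(-8) = (3 + 6)*(-8) = 9*(-8) = -72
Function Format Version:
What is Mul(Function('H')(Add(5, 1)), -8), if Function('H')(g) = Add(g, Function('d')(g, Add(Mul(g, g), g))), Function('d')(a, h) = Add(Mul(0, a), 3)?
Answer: -72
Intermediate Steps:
Function('d')(a, h) = 3 (Function('d')(a, h) = Add(0, 3) = 3)
Function('H')(g) = Add(3, g) (Function('H')(g) = Add(g, 3) = Add(3, g))
Mul(Function('H')(Add(5, 1)), -8) = Mul(Add(3, Add(5, 1)), -8) = Mul(Add(3, 6), -8) = Mul(9, -8) = -72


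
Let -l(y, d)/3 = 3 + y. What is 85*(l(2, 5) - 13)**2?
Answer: 66640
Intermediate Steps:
l(y, d) = -9 - 3*y (l(y, d) = -3*(3 + y) = -9 - 3*y)
85*(l(2, 5) - 13)**2 = 85*((-9 - 3*2) - 13)**2 = 85*((-9 - 6) - 13)**2 = 85*(-15 - 13)**2 = 85*(-28)**2 = 85*784 = 66640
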